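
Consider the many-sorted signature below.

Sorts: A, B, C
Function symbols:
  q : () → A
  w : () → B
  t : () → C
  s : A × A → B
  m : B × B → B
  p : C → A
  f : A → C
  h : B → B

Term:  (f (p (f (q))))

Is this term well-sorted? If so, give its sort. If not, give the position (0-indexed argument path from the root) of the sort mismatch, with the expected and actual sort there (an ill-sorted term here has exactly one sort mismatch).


well-sorted; sort = C

      (q) : A
    (f (q)) : C
  (p (f (q))) : A
(f (p (f (q)))) : C


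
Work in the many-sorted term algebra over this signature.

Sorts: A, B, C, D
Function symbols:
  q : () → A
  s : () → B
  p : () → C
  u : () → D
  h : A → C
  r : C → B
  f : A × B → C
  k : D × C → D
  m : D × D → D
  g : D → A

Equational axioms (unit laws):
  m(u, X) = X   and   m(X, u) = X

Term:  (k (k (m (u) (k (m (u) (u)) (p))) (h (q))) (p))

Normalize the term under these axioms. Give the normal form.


normal form = (k (k (k (u) (p)) (h (q))) (p))

1. (k (k (m (u) (k (m (u) (u)) (p))) (h (q))) (p))  →  (k (k (k (m (u) (u)) (p)) (h (q))) (p))
2. (k (k (k (m (u) (u)) (p)) (h (q))) (p))  →  (k (k (k (u) (p)) (h (q))) (p))


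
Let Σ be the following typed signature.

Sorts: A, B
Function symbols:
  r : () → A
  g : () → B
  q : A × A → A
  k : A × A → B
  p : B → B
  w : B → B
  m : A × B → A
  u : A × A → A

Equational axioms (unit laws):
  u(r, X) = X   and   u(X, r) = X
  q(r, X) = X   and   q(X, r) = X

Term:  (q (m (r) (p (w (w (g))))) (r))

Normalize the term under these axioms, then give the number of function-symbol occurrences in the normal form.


1. (q (m (r) (p (w (w (g))))) (r))  →  (m (r) (p (w (w (g)))))
normal form: (m (r) (p (w (w (g)))))

size = 6


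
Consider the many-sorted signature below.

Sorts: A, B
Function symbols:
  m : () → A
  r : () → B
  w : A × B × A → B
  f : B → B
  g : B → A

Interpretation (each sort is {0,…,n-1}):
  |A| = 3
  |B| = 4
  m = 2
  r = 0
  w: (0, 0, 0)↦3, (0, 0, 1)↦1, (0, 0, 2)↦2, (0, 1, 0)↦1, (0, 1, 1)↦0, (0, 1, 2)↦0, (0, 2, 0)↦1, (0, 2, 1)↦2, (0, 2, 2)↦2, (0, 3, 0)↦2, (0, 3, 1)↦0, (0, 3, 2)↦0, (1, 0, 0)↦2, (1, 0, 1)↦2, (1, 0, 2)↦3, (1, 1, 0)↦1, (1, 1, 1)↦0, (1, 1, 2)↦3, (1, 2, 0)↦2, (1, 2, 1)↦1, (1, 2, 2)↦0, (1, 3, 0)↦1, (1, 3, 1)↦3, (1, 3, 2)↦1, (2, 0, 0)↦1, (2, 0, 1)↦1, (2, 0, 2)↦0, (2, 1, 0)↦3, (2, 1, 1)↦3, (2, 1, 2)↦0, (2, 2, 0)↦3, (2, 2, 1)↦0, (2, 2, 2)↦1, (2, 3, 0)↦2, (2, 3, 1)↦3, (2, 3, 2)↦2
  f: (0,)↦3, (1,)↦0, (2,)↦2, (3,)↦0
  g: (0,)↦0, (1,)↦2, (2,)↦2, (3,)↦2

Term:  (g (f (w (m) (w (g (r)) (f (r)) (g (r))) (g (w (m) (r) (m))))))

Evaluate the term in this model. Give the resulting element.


  m = 2
  r = 0
  (g (r)) = g(0,) = 0
  r = 0
  (f (r)) = f(0,) = 3
  r = 0
  (g (r)) = g(0,) = 0
  (w (g (r)) (f (r)) (g (r))) = w(0, 3, 0) = 2
  m = 2
  r = 0
  m = 2
  (w (m) (r) (m)) = w(2, 0, 2) = 0
  (g (w (m) (r) (m))) = g(0,) = 0
  (w (m) (w (g (r)) (f (r)) (g (r))) (g (w (m) (r) (m)))) = w(2, 2, 0) = 3
  (f (w (m) (w (g (r)) (f (r)) (g (r))) (g (w (m) (r) (m))))) = f(3,) = 0
  (g (f (w (m) (w (g (r)) (f (r)) (g (r))) (g (w (m) (r) (m)))))) = g(0,) = 0

value = 0


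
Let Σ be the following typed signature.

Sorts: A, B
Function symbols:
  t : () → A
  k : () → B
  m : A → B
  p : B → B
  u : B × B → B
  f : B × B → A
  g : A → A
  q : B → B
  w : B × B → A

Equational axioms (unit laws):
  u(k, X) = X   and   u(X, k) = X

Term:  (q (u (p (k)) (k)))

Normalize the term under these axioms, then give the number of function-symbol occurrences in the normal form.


1. (q (u (p (k)) (k)))  →  (q (p (k)))
normal form: (q (p (k)))

size = 3


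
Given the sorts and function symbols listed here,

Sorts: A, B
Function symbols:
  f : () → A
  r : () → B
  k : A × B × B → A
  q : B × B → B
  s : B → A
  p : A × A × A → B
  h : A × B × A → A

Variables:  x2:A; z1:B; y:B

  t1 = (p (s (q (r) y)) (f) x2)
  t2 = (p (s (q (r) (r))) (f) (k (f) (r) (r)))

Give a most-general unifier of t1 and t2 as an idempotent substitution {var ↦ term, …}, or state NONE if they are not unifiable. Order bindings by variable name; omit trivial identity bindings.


{x2 ↦ (k (f) (r) (r)), y ↦ (r)}


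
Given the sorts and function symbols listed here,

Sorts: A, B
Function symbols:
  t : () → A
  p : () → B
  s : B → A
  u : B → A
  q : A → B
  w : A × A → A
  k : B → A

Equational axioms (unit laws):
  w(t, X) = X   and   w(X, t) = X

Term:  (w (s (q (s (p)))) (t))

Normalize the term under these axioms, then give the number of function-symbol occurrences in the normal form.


1. (w (s (q (s (p)))) (t))  →  (s (q (s (p))))
normal form: (s (q (s (p))))

size = 4


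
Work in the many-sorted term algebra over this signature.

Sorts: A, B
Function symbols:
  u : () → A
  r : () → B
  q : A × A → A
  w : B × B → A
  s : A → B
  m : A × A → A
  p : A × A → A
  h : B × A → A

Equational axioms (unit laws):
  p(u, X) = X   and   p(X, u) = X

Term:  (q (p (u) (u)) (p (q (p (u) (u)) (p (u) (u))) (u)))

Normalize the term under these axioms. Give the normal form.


normal form = (q (u) (q (u) (u)))

1. (q (p (u) (u)) (p (q (p (u) (u)) (p (u) (u))) (u)))  →  (q (u) (p (q (p (u) (u)) (p (u) (u))) (u)))
2. (q (u) (p (q (p (u) (u)) (p (u) (u))) (u)))  →  (q (u) (q (p (u) (u)) (p (u) (u))))
3. (q (u) (q (p (u) (u)) (p (u) (u))))  →  (q (u) (q (u) (p (u) (u))))
4. (q (u) (q (u) (p (u) (u))))  →  (q (u) (q (u) (u)))


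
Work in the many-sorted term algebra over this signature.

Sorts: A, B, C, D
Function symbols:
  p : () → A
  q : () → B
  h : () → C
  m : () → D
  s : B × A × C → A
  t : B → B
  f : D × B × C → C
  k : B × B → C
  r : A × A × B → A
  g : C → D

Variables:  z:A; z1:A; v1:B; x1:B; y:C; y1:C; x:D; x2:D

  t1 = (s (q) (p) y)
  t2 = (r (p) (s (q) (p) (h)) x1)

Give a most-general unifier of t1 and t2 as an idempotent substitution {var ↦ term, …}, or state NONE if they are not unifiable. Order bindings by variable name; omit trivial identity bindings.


head clash or occurs-check failure — not unifiable

NONE (not unifiable)


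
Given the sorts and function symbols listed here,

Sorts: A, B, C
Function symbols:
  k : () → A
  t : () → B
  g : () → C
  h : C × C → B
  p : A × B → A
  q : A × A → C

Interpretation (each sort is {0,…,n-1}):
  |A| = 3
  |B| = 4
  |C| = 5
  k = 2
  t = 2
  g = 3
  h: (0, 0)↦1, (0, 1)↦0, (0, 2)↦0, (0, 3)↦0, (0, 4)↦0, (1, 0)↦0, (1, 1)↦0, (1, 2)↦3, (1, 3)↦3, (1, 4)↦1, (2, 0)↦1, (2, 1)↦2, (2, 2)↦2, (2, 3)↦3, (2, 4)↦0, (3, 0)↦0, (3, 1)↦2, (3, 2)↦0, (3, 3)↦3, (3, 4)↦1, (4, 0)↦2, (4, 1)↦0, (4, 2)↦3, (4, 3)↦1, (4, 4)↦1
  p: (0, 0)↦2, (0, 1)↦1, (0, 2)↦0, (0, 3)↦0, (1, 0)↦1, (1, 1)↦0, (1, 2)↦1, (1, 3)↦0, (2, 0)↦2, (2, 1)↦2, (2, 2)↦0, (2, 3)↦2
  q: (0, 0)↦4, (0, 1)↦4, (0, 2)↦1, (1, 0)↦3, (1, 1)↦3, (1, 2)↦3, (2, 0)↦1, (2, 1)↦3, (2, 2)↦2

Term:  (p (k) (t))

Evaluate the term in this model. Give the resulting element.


value = 0

  k = 2
  t = 2
  (p (k) (t)) = p(2, 2) = 0


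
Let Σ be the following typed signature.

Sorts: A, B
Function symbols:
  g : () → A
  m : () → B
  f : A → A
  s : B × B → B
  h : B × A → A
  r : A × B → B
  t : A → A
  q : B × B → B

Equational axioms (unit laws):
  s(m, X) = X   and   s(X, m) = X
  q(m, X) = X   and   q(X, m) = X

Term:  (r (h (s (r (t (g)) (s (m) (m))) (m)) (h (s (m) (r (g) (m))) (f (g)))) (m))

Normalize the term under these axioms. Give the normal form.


1. (r (h (s (r (t (g)) (s (m) (m))) (m)) (h (s (m) (r (g) (m))) (f (g)))) (m))  →  (r (h (r (t (g)) (s (m) (m))) (h (s (m) (r (g) (m))) (f (g)))) (m))
2. (r (h (r (t (g)) (s (m) (m))) (h (s (m) (r (g) (m))) (f (g)))) (m))  →  (r (h (r (t (g)) (m)) (h (s (m) (r (g) (m))) (f (g)))) (m))
3. (r (h (r (t (g)) (m)) (h (s (m) (r (g) (m))) (f (g)))) (m))  →  (r (h (r (t (g)) (m)) (h (r (g) (m)) (f (g)))) (m))

normal form = (r (h (r (t (g)) (m)) (h (r (g) (m)) (f (g)))) (m))


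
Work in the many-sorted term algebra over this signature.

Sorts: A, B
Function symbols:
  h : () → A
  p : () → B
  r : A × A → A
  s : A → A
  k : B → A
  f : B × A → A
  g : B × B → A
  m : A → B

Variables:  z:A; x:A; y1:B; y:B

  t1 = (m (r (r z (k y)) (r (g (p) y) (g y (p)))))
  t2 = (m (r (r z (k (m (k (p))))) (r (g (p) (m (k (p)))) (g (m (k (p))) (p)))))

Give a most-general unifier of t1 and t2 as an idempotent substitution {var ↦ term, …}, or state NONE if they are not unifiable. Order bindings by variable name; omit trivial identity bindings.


{y ↦ (m (k (p)))}


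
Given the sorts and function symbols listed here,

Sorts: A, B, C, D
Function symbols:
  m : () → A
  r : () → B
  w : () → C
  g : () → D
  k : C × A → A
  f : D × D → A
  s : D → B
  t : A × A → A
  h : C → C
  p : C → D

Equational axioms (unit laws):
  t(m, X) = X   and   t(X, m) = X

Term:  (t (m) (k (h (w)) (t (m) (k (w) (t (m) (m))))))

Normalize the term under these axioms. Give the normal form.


1. (t (m) (k (h (w)) (t (m) (k (w) (t (m) (m))))))  →  (k (h (w)) (t (m) (k (w) (t (m) (m)))))
2. (k (h (w)) (t (m) (k (w) (t (m) (m)))))  →  (k (h (w)) (k (w) (t (m) (m))))
3. (k (h (w)) (k (w) (t (m) (m))))  →  (k (h (w)) (k (w) (m)))

normal form = (k (h (w)) (k (w) (m)))


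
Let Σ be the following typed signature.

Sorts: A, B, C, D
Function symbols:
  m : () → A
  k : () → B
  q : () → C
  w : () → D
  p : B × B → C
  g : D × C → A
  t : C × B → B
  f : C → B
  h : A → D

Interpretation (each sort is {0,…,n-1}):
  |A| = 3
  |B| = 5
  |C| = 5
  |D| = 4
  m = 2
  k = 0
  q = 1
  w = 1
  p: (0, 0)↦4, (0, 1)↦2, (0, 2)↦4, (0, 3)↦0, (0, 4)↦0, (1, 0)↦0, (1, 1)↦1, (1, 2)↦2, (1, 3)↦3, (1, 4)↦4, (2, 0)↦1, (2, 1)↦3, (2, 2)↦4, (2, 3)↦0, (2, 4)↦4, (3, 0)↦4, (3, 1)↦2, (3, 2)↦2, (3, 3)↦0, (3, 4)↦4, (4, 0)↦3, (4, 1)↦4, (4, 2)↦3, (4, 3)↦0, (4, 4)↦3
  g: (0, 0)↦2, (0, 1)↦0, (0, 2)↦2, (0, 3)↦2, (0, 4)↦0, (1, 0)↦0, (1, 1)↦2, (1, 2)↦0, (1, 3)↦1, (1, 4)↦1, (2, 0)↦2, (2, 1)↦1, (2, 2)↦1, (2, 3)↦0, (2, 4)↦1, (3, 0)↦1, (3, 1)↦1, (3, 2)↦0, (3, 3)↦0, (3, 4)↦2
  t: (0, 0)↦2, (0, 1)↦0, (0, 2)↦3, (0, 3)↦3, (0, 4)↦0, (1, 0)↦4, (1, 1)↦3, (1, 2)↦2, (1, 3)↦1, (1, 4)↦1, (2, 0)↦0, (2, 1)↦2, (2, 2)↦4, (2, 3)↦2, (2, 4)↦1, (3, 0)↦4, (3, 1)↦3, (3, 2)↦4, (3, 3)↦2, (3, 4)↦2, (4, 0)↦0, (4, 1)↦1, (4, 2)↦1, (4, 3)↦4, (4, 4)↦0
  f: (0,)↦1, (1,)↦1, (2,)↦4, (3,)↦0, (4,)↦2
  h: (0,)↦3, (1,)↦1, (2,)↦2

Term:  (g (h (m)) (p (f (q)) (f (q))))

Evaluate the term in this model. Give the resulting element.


value = 1

  m = 2
  (h (m)) = h(2,) = 2
  q = 1
  (f (q)) = f(1,) = 1
  q = 1
  (f (q)) = f(1,) = 1
  (p (f (q)) (f (q))) = p(1, 1) = 1
  (g (h (m)) (p (f (q)) (f (q)))) = g(2, 1) = 1


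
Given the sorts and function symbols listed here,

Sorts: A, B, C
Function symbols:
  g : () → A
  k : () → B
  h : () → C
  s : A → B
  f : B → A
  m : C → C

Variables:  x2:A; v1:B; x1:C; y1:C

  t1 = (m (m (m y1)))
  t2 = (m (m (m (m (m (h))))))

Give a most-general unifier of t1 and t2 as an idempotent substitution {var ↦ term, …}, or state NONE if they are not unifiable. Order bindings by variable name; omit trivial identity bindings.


{y1 ↦ (m (m (h)))}


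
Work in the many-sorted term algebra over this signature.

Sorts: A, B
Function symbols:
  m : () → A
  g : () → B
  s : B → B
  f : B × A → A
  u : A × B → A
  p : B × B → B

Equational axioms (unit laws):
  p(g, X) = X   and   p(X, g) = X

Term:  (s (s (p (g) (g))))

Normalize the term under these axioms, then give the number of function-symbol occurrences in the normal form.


size = 3

1. (s (s (p (g) (g))))  →  (s (s (g)))
normal form: (s (s (g)))


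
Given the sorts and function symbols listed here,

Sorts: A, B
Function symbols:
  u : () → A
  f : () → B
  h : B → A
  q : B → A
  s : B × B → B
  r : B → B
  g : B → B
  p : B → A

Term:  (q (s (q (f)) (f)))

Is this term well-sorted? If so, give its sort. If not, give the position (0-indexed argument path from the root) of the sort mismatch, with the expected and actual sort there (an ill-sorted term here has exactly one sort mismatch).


      (f) : B
    (q (f)) : A
    (f) : B
  (s (q (f)) (f)) : ✗ arg 0 at [0, 0] has sort A, expected B

ill-sorted at position [0, 0]: expected B, got A


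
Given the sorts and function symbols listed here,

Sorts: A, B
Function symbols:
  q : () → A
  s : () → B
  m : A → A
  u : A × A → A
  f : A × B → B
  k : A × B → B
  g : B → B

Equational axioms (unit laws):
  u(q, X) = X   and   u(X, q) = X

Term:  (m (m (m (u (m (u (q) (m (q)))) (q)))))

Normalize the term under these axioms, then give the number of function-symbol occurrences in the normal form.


size = 6

1. (m (m (m (u (m (u (q) (m (q)))) (q)))))  →  (m (m (m (m (u (q) (m (q)))))))
2. (m (m (m (m (u (q) (m (q)))))))  →  (m (m (m (m (m (q))))))
normal form: (m (m (m (m (m (q))))))


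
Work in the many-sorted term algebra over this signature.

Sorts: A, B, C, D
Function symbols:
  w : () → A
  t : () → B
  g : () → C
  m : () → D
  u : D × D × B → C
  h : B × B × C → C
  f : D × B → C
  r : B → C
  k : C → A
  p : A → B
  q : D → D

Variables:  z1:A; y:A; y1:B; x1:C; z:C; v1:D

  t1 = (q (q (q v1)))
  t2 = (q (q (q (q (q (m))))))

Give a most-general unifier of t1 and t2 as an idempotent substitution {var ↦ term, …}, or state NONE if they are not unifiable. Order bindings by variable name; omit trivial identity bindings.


{v1 ↦ (q (q (m)))}


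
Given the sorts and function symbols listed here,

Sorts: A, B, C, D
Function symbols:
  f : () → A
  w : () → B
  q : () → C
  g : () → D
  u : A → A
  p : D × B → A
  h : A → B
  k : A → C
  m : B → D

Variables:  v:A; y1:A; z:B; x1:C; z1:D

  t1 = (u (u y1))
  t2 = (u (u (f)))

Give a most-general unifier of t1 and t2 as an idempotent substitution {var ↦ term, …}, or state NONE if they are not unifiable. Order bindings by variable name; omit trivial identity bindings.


{y1 ↦ (f)}


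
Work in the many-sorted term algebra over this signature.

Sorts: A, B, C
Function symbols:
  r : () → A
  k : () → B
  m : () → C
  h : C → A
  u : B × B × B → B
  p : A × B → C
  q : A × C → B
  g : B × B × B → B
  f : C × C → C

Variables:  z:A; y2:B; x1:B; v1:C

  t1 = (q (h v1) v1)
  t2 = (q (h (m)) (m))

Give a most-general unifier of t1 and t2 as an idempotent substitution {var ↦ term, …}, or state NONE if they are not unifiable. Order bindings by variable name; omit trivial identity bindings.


{v1 ↦ (m)}


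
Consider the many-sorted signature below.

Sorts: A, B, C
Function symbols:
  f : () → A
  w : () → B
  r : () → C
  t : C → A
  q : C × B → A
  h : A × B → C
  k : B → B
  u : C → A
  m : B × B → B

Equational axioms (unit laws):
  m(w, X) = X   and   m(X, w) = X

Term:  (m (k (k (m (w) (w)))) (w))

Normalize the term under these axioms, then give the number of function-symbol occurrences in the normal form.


1. (m (k (k (m (w) (w)))) (w))  →  (k (k (m (w) (w))))
2. (k (k (m (w) (w))))  →  (k (k (w)))
normal form: (k (k (w)))

size = 3


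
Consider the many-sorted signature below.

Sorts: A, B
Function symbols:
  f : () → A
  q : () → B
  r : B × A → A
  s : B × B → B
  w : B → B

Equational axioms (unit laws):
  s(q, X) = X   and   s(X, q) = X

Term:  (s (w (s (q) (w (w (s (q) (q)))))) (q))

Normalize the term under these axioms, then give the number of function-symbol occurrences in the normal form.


1. (s (w (s (q) (w (w (s (q) (q)))))) (q))  →  (w (s (q) (w (w (s (q) (q))))))
2. (w (s (q) (w (w (s (q) (q))))))  →  (w (w (w (s (q) (q)))))
3. (w (w (w (s (q) (q)))))  →  (w (w (w (q))))
normal form: (w (w (w (q))))

size = 4


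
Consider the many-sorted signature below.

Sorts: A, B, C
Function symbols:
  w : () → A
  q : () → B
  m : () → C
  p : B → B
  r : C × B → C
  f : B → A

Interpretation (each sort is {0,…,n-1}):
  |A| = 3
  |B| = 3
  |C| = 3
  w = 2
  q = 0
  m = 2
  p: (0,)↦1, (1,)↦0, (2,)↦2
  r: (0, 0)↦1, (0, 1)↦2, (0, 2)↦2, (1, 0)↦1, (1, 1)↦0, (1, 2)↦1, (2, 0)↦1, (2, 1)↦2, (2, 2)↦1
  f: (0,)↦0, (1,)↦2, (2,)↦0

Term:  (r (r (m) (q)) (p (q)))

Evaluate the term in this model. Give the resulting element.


value = 0

  m = 2
  q = 0
  (r (m) (q)) = r(2, 0) = 1
  q = 0
  (p (q)) = p(0,) = 1
  (r (r (m) (q)) (p (q))) = r(1, 1) = 0


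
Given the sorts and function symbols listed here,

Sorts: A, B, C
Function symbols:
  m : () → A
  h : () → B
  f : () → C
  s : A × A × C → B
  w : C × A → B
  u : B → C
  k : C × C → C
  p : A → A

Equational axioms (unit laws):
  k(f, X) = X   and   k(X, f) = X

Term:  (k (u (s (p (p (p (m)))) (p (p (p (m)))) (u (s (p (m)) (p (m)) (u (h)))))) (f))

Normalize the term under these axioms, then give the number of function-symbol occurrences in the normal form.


size = 18

1. (k (u (s (p (p (p (m)))) (p (p (p (m)))) (u (s (p (m)) (p (m)) (u (h)))))) (f))  →  (u (s (p (p (p (m)))) (p (p (p (m)))) (u (s (p (m)) (p (m)) (u (h))))))
normal form: (u (s (p (p (p (m)))) (p (p (p (m)))) (u (s (p (m)) (p (m)) (u (h))))))


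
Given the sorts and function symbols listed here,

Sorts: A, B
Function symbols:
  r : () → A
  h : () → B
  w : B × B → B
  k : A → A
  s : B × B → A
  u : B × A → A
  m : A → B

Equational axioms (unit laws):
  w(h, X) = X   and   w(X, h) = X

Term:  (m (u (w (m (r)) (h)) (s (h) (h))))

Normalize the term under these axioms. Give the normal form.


normal form = (m (u (m (r)) (s (h) (h))))

1. (m (u (w (m (r)) (h)) (s (h) (h))))  →  (m (u (m (r)) (s (h) (h))))


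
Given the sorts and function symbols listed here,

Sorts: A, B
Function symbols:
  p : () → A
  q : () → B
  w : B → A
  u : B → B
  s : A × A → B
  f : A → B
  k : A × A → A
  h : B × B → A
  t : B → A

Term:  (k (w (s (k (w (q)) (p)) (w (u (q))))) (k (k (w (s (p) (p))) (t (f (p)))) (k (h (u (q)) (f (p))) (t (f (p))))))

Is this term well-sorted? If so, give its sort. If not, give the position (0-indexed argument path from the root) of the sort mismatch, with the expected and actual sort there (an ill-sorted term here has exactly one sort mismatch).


well-sorted; sort = A

          (q) : B
        (w (q)) : A
        (p) : A
      (k (w (q)) (p)) : A
          (q) : B
        (u (q)) : B
      (w (u (q))) : A
    (s (k (w (q)) (p)) (w (u (q)))) : B
  (w (s (k (w (q)) (p)) (w (u (q))))) : A
          (p) : A
          (p) : A
        (s (p) (p)) : B
      (w (s (p) (p))) : A
          (p) : A
        (f (p)) : B
      (t (f (p))) : A
    (k (w (s (p) (p))) (t (f (p)))) : A
          (q) : B
        (u (q)) : B
          (p) : A
        (f (p)) : B
      (h (u (q)) (f (p))) : A
          (p) : A
        (f (p)) : B
      (t (f (p))) : A
    (k (h (u (q)) (f (p))) (t (f (p)))) : A
  (k (k (w (s (p) (p))) (t (f (p)))) (k (h (u (q)) (f (p))) (t (f (p))))) : A
(k (w (s (k (w (q)) (p)) (w (u (q))))) (k (k (w (s (p) (p))) (t (f (p)))) (k (h (u (q)) (f (p))) (t (f (p)))))) : A


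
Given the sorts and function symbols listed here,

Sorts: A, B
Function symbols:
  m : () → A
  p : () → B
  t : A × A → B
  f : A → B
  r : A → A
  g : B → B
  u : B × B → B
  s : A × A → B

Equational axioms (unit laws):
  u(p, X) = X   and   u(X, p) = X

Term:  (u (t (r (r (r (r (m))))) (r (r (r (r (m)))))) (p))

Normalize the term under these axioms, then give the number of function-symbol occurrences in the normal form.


size = 11

1. (u (t (r (r (r (r (m))))) (r (r (r (r (m)))))) (p))  →  (t (r (r (r (r (m))))) (r (r (r (r (m))))))
normal form: (t (r (r (r (r (m))))) (r (r (r (r (m))))))


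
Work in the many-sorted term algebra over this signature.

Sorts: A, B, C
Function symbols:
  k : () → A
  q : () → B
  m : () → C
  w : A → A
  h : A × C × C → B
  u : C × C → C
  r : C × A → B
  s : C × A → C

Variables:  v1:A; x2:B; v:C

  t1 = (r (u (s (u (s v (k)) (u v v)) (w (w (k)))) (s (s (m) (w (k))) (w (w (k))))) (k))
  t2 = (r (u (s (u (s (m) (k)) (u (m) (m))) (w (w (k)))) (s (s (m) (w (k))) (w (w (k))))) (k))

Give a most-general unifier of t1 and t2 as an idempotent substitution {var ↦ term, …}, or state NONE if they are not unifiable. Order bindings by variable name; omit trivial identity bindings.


{v ↦ (m)}


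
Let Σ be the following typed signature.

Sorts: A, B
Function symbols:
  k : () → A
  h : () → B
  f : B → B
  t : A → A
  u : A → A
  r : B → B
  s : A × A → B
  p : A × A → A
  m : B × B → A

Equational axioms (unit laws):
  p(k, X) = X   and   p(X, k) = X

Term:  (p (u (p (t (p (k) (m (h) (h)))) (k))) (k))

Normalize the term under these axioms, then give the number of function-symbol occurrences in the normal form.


size = 5

1. (p (u (p (t (p (k) (m (h) (h)))) (k))) (k))  →  (u (p (t (p (k) (m (h) (h)))) (k)))
2. (u (p (t (p (k) (m (h) (h)))) (k)))  →  (u (t (p (k) (m (h) (h)))))
3. (u (t (p (k) (m (h) (h)))))  →  (u (t (m (h) (h))))
normal form: (u (t (m (h) (h))))


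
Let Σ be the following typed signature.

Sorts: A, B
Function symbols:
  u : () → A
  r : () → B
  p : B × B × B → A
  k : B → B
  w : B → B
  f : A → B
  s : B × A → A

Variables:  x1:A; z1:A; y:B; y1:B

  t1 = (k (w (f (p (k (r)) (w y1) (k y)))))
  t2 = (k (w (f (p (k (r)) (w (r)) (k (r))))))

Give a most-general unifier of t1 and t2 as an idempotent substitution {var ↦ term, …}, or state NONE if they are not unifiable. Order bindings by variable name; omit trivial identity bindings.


{y ↦ (r), y1 ↦ (r)}


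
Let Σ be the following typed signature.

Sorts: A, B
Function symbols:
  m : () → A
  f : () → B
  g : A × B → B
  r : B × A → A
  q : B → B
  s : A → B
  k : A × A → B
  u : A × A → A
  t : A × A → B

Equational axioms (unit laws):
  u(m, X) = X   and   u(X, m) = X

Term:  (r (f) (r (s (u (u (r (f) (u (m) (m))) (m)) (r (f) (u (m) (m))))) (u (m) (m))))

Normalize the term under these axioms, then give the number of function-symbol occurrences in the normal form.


1. (r (f) (r (s (u (u (r (f) (u (m) (m))) (m)) (r (f) (u (m) (m))))) (u (m) (m))))  →  (r (f) (r (s (u (r (f) (u (m) (m))) (r (f) (u (m) (m))))) (u (m) (m))))
2. (r (f) (r (s (u (r (f) (u (m) (m))) (r (f) (u (m) (m))))) (u (m) (m))))  →  (r (f) (r (s (u (r (f) (m)) (r (f) (u (m) (m))))) (u (m) (m))))
3. (r (f) (r (s (u (r (f) (m)) (r (f) (u (m) (m))))) (u (m) (m))))  →  (r (f) (r (s (u (r (f) (m)) (r (f) (m)))) (u (m) (m))))
4. (r (f) (r (s (u (r (f) (m)) (r (f) (m)))) (u (m) (m))))  →  (r (f) (r (s (u (r (f) (m)) (r (f) (m)))) (m)))
normal form: (r (f) (r (s (u (r (f) (m)) (r (f) (m)))) (m)))

size = 12


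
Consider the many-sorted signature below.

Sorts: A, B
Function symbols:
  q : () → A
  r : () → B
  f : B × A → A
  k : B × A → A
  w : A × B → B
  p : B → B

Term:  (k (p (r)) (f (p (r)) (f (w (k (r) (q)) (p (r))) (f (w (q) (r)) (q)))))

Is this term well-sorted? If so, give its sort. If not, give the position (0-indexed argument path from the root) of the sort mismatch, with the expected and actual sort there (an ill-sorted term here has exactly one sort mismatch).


well-sorted; sort = A

    (r) : B
  (p (r)) : B
      (r) : B
    (p (r)) : B
          (r) : B
          (q) : A
        (k (r) (q)) : A
          (r) : B
        (p (r)) : B
      (w (k (r) (q)) (p (r))) : B
          (q) : A
          (r) : B
        (w (q) (r)) : B
        (q) : A
      (f (w (q) (r)) (q)) : A
    (f (w (k (r) (q)) (p (r))) (f (w (q) (r)) (q))) : A
  (f (p (r)) (f (w (k (r) (q)) (p (r))) (f (w (q) (r)) (q)))) : A
(k (p (r)) (f (p (r)) (f (w (k (r) (q)) (p (r))) (f (w (q) (r)) (q))))) : A


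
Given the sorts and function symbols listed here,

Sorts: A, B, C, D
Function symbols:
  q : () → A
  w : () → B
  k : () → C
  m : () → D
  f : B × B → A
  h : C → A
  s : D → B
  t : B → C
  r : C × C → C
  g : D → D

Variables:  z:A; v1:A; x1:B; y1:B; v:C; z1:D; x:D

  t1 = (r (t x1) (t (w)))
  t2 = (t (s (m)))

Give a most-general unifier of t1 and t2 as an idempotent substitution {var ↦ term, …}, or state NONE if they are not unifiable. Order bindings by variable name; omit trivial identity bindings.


NONE (not unifiable)

head clash or occurs-check failure — not unifiable


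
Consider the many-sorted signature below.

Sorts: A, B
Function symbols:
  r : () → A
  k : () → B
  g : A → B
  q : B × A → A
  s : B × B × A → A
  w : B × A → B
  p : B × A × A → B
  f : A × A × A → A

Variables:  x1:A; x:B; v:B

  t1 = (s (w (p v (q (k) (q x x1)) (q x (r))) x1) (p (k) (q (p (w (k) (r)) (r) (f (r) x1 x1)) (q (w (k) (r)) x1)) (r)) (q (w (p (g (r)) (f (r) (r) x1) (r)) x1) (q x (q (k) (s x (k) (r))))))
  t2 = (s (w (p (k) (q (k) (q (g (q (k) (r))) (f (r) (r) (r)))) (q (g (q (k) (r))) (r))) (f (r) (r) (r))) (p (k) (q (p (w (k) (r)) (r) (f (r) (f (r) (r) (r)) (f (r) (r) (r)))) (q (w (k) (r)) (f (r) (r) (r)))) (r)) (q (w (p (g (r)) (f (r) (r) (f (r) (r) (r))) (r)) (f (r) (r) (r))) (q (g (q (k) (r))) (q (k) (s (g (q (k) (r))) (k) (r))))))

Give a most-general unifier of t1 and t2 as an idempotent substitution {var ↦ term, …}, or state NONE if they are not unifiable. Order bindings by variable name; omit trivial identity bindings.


{v ↦ (k), x ↦ (g (q (k) (r))), x1 ↦ (f (r) (r) (r))}


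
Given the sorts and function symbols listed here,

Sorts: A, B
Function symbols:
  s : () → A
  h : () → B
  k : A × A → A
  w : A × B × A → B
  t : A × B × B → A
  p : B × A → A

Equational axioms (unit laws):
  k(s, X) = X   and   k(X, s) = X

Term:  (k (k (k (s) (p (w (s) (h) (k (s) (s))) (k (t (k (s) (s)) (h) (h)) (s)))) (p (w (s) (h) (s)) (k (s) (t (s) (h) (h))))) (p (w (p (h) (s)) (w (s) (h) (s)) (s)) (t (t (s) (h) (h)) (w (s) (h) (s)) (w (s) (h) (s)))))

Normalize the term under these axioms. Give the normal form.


normal form = (k (k (p (w (s) (h) (s)) (t (s) (h) (h))) (p (w (s) (h) (s)) (t (s) (h) (h)))) (p (w (p (h) (s)) (w (s) (h) (s)) (s)) (t (t (s) (h) (h)) (w (s) (h) (s)) (w (s) (h) (s)))))

1. (k (k (k (s) (p (w (s) (h) (k (s) (s))) (k (t (k (s) (s)) (h) (h)) (s)))) (p (w (s) (h) (s)) (k (s) (t (s) (h) (h))))) (p (w (p (h) (s)) (w (s) (h) (s)) (s)) (t (t (s) (h) (h)) (w (s) (h) (s)) (w (s) (h) (s)))))  →  (k (k (p (w (s) (h) (k (s) (s))) (k (t (k (s) (s)) (h) (h)) (s))) (p (w (s) (h) (s)) (k (s) (t (s) (h) (h))))) (p (w (p (h) (s)) (w (s) (h) (s)) (s)) (t (t (s) (h) (h)) (w (s) (h) (s)) (w (s) (h) (s)))))
2. (k (k (p (w (s) (h) (k (s) (s))) (k (t (k (s) (s)) (h) (h)) (s))) (p (w (s) (h) (s)) (k (s) (t (s) (h) (h))))) (p (w (p (h) (s)) (w (s) (h) (s)) (s)) (t (t (s) (h) (h)) (w (s) (h) (s)) (w (s) (h) (s)))))  →  (k (k (p (w (s) (h) (s)) (k (t (k (s) (s)) (h) (h)) (s))) (p (w (s) (h) (s)) (k (s) (t (s) (h) (h))))) (p (w (p (h) (s)) (w (s) (h) (s)) (s)) (t (t (s) (h) (h)) (w (s) (h) (s)) (w (s) (h) (s)))))
3. (k (k (p (w (s) (h) (s)) (k (t (k (s) (s)) (h) (h)) (s))) (p (w (s) (h) (s)) (k (s) (t (s) (h) (h))))) (p (w (p (h) (s)) (w (s) (h) (s)) (s)) (t (t (s) (h) (h)) (w (s) (h) (s)) (w (s) (h) (s)))))  →  (k (k (p (w (s) (h) (s)) (t (k (s) (s)) (h) (h))) (p (w (s) (h) (s)) (k (s) (t (s) (h) (h))))) (p (w (p (h) (s)) (w (s) (h) (s)) (s)) (t (t (s) (h) (h)) (w (s) (h) (s)) (w (s) (h) (s)))))
4. (k (k (p (w (s) (h) (s)) (t (k (s) (s)) (h) (h))) (p (w (s) (h) (s)) (k (s) (t (s) (h) (h))))) (p (w (p (h) (s)) (w (s) (h) (s)) (s)) (t (t (s) (h) (h)) (w (s) (h) (s)) (w (s) (h) (s)))))  →  (k (k (p (w (s) (h) (s)) (t (s) (h) (h))) (p (w (s) (h) (s)) (k (s) (t (s) (h) (h))))) (p (w (p (h) (s)) (w (s) (h) (s)) (s)) (t (t (s) (h) (h)) (w (s) (h) (s)) (w (s) (h) (s)))))
5. (k (k (p (w (s) (h) (s)) (t (s) (h) (h))) (p (w (s) (h) (s)) (k (s) (t (s) (h) (h))))) (p (w (p (h) (s)) (w (s) (h) (s)) (s)) (t (t (s) (h) (h)) (w (s) (h) (s)) (w (s) (h) (s)))))  →  (k (k (p (w (s) (h) (s)) (t (s) (h) (h))) (p (w (s) (h) (s)) (t (s) (h) (h)))) (p (w (p (h) (s)) (w (s) (h) (s)) (s)) (t (t (s) (h) (h)) (w (s) (h) (s)) (w (s) (h) (s)))))


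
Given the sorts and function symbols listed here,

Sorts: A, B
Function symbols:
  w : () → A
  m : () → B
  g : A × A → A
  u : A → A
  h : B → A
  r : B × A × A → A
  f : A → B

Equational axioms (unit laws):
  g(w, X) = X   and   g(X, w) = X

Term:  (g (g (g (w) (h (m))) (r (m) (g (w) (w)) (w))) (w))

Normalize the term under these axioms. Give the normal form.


normal form = (g (h (m)) (r (m) (w) (w)))

1. (g (g (g (w) (h (m))) (r (m) (g (w) (w)) (w))) (w))  →  (g (g (w) (h (m))) (r (m) (g (w) (w)) (w)))
2. (g (g (w) (h (m))) (r (m) (g (w) (w)) (w)))  →  (g (h (m)) (r (m) (g (w) (w)) (w)))
3. (g (h (m)) (r (m) (g (w) (w)) (w)))  →  (g (h (m)) (r (m) (w) (w)))


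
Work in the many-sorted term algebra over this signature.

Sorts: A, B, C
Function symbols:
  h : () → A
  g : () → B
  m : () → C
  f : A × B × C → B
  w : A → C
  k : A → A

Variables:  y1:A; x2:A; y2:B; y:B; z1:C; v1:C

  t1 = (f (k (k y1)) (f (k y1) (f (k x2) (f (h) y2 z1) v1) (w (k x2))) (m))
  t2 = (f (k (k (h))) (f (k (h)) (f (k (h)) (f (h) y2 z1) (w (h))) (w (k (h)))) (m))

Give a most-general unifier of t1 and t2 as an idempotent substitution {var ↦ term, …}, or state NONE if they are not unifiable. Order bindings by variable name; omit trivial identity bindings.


{v1 ↦ (w (h)), x2 ↦ (h), y1 ↦ (h)}


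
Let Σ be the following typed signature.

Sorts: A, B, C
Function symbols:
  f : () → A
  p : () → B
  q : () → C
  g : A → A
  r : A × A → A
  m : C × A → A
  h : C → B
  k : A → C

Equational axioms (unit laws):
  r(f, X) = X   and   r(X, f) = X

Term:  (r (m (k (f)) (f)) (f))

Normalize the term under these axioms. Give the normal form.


1. (r (m (k (f)) (f)) (f))  →  (m (k (f)) (f))

normal form = (m (k (f)) (f))


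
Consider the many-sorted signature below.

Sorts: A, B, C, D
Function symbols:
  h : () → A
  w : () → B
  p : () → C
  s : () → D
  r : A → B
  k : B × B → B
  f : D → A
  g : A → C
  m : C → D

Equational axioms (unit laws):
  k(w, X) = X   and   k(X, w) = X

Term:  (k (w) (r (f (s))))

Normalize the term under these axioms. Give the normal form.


normal form = (r (f (s)))

1. (k (w) (r (f (s))))  →  (r (f (s)))


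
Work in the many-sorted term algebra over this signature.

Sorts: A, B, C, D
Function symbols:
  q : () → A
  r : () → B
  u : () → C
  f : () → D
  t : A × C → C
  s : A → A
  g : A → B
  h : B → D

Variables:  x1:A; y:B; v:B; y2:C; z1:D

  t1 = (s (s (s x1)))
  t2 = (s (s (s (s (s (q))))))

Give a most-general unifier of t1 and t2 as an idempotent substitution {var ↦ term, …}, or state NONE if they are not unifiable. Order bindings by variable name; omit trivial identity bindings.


{x1 ↦ (s (s (q)))}


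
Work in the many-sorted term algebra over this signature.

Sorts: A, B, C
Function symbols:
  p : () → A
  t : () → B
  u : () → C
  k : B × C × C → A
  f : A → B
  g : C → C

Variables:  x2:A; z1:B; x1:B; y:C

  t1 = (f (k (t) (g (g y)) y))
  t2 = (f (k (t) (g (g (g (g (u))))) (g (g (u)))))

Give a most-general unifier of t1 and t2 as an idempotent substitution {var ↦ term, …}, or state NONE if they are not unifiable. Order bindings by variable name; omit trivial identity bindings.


{y ↦ (g (g (u)))}


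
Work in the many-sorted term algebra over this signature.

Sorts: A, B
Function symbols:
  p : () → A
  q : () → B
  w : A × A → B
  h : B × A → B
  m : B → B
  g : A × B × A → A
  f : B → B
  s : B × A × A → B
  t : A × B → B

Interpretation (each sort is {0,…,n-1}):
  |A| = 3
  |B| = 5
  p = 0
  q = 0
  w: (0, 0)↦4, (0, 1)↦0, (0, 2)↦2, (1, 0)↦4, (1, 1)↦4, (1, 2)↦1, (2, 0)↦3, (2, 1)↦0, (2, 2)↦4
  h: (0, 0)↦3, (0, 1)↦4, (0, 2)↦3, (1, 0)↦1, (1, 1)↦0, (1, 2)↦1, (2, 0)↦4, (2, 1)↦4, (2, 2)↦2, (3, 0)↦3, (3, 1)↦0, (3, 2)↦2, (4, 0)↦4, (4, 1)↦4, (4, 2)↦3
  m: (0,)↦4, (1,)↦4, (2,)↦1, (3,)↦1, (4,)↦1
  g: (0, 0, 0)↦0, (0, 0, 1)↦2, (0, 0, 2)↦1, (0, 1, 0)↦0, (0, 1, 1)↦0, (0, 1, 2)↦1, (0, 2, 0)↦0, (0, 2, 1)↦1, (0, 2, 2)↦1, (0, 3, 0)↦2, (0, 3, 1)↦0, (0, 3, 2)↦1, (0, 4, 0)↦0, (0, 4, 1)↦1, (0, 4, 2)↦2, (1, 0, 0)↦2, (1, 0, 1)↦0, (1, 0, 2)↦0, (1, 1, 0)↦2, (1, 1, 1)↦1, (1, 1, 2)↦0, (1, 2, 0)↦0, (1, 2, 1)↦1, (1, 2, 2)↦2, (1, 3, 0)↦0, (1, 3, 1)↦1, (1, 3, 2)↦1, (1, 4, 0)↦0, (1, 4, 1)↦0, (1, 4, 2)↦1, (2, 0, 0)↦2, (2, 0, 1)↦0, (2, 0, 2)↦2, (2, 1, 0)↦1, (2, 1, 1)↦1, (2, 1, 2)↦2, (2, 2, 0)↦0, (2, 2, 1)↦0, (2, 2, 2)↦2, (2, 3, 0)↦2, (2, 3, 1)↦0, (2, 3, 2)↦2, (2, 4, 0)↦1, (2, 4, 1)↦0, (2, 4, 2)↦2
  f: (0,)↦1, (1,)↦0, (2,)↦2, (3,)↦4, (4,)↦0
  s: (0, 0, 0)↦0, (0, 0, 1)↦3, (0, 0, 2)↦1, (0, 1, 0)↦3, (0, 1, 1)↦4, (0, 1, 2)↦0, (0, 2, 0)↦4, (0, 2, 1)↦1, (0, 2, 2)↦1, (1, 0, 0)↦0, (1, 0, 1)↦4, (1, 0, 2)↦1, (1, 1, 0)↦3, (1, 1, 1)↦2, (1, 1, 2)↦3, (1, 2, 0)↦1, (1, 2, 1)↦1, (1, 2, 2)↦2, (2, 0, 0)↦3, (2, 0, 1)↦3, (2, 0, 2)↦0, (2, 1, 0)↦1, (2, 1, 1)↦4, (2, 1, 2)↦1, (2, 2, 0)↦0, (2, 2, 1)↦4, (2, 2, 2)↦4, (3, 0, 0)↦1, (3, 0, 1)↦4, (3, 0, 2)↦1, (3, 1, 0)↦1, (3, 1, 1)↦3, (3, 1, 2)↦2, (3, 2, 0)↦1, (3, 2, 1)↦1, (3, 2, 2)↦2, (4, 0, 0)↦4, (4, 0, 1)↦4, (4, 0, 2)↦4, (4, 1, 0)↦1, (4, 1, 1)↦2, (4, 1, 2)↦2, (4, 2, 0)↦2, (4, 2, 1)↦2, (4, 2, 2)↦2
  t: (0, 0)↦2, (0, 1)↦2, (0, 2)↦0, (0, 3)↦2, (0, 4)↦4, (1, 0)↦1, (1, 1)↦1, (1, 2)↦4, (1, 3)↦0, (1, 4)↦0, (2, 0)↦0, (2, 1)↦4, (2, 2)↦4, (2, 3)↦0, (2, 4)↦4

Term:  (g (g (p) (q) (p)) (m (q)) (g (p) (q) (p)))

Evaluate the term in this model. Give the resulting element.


value = 0

  p = 0
  q = 0
  p = 0
  (g (p) (q) (p)) = g(0, 0, 0) = 0
  q = 0
  (m (q)) = m(0,) = 4
  p = 0
  q = 0
  p = 0
  (g (p) (q) (p)) = g(0, 0, 0) = 0
  (g (g (p) (q) (p)) (m (q)) (g (p) (q) (p))) = g(0, 4, 0) = 0


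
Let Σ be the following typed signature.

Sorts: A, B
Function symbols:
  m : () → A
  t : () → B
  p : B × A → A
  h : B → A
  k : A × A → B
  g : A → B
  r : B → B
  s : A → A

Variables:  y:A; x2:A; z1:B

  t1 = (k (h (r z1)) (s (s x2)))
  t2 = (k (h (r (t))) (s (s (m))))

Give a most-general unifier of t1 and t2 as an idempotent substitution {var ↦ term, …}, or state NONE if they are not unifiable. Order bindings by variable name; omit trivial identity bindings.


{x2 ↦ (m), z1 ↦ (t)}


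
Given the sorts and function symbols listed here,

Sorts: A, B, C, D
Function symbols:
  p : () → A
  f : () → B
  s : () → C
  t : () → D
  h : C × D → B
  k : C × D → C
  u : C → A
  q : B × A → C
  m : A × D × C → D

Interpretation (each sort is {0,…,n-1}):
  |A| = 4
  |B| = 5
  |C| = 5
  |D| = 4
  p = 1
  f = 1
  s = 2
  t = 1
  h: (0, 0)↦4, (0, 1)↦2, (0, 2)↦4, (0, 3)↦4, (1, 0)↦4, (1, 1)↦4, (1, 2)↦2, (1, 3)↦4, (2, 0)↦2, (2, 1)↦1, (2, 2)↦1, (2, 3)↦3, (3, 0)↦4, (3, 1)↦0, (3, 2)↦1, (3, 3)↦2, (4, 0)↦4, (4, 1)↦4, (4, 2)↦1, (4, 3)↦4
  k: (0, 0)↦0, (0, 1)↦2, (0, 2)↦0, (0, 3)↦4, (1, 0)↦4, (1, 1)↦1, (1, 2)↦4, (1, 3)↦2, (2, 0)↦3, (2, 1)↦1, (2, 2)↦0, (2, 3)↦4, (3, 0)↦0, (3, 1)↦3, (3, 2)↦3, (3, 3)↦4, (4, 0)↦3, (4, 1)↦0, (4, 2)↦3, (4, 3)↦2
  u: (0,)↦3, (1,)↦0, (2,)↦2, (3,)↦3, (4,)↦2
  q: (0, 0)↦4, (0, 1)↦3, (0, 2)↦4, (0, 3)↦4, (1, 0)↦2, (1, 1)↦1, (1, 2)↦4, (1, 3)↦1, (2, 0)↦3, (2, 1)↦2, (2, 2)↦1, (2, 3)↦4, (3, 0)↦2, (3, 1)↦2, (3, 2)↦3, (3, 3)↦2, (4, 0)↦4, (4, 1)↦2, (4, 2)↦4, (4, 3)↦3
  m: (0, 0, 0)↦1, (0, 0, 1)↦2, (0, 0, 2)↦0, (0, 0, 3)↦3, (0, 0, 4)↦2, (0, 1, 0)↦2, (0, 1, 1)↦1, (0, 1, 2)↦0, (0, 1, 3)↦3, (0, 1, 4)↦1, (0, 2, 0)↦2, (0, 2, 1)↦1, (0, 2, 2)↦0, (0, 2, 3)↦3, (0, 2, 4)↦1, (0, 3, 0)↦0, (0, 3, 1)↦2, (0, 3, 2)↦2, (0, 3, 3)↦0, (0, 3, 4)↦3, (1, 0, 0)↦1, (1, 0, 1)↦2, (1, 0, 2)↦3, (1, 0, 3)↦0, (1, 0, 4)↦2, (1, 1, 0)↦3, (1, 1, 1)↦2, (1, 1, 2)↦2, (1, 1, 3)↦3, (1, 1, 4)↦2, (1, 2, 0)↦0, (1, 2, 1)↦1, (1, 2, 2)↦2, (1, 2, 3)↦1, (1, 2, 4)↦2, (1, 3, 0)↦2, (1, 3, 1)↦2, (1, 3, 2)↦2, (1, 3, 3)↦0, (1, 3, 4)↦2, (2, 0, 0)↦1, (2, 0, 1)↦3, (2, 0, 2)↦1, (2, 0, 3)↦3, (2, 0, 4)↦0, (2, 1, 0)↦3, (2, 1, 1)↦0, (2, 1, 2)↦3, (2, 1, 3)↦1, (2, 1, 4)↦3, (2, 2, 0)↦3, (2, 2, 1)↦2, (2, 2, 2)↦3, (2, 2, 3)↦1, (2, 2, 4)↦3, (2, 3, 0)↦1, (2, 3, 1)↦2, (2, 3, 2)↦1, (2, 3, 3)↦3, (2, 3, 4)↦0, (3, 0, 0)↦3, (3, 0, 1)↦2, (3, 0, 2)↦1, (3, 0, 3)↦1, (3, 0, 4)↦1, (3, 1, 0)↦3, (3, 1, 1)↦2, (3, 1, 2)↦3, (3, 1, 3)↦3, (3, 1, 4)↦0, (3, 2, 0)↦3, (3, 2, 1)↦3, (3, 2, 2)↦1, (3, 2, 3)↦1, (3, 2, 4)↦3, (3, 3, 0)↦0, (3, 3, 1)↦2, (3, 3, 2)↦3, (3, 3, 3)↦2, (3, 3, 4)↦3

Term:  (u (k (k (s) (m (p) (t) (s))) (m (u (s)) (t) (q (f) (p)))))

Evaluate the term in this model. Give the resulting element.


value = 3

  s = 2
  p = 1
  t = 1
  s = 2
  (m (p) (t) (s)) = m(1, 1, 2) = 2
  (k (s) (m (p) (t) (s))) = k(2, 2) = 0
  s = 2
  (u (s)) = u(2,) = 2
  t = 1
  f = 1
  p = 1
  (q (f) (p)) = q(1, 1) = 1
  (m (u (s)) (t) (q (f) (p))) = m(2, 1, 1) = 0
  (k (k (s) (m (p) (t) (s))) (m (u (s)) (t) (q (f) (p)))) = k(0, 0) = 0
  (u (k (k (s) (m (p) (t) (s))) (m (u (s)) (t) (q (f) (p))))) = u(0,) = 3


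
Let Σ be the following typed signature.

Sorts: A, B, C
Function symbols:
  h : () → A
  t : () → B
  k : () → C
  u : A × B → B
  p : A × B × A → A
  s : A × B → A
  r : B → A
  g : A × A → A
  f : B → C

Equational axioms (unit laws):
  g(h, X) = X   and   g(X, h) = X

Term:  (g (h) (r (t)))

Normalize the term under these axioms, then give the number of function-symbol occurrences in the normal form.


1. (g (h) (r (t)))  →  (r (t))
normal form: (r (t))

size = 2


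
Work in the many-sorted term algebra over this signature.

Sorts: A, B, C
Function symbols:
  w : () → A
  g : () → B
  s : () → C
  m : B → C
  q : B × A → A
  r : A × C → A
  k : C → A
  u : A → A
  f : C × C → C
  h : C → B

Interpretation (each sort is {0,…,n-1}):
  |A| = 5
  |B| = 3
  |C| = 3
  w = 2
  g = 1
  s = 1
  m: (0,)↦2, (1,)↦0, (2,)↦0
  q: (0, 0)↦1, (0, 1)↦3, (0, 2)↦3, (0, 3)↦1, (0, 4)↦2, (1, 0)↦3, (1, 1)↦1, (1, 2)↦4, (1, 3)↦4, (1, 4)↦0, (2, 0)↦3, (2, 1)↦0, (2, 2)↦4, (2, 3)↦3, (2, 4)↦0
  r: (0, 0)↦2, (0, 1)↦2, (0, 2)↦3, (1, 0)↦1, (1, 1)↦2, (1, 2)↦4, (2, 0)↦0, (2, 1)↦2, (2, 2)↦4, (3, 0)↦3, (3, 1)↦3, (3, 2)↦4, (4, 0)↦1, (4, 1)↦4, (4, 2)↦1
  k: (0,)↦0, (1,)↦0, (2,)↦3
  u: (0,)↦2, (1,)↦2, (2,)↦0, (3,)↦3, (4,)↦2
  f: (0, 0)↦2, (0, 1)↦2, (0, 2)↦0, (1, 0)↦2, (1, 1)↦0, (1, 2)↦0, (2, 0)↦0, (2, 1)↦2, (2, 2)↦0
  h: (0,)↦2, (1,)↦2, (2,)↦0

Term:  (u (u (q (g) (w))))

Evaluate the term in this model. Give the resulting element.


  g = 1
  w = 2
  (q (g) (w)) = q(1, 2) = 4
  (u (q (g) (w))) = u(4,) = 2
  (u (u (q (g) (w)))) = u(2,) = 0

value = 0


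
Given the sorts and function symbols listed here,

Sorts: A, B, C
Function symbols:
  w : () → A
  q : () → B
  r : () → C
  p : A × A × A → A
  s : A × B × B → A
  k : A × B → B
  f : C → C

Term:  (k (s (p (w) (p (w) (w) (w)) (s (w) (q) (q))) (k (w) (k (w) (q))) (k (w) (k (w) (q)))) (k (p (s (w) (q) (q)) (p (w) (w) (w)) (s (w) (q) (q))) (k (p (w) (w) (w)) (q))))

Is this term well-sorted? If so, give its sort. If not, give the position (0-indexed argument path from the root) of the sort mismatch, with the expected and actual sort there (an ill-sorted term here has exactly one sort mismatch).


well-sorted; sort = B

      (w) : A
        (w) : A
        (w) : A
        (w) : A
      (p (w) (w) (w)) : A
        (w) : A
        (q) : B
        (q) : B
      (s (w) (q) (q)) : A
    (p (w) (p (w) (w) (w)) (s (w) (q) (q))) : A
      (w) : A
        (w) : A
        (q) : B
      (k (w) (q)) : B
    (k (w) (k (w) (q))) : B
      (w) : A
        (w) : A
        (q) : B
      (k (w) (q)) : B
    (k (w) (k (w) (q))) : B
  (s (p (w) (p (w) (w) (w)) (s (w) (q) (q))) (k (w) (k (w) (q))) (k (w) (k (w) (q)))) : A
        (w) : A
        (q) : B
        (q) : B
      (s (w) (q) (q)) : A
        (w) : A
        (w) : A
        (w) : A
      (p (w) (w) (w)) : A
        (w) : A
        (q) : B
        (q) : B
      (s (w) (q) (q)) : A
    (p (s (w) (q) (q)) (p (w) (w) (w)) (s (w) (q) (q))) : A
        (w) : A
        (w) : A
        (w) : A
      (p (w) (w) (w)) : A
      (q) : B
    (k (p (w) (w) (w)) (q)) : B
  (k (p (s (w) (q) (q)) (p (w) (w) (w)) (s (w) (q) (q))) (k (p (w) (w) (w)) (q))) : B
(k (s (p (w) (p (w) (w) (w)) (s (w) (q) (q))) (k (w) (k (w) (q))) (k (w) (k (w) (q)))) (k (p (s (w) (q) (q)) (p (w) (w) (w)) (s (w) (q) (q))) (k (p (w) (w) (w)) (q)))) : B
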